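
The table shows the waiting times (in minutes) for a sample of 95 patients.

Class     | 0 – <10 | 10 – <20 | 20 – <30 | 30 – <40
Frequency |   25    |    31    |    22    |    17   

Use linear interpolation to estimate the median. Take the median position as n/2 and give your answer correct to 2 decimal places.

17.26

Cumulative frequencies: 25, 56, 78, 95
n = 95; position = n/2 = 47.5.
This falls in the class 10 – <20: L = 10, F = 25, f = 31, h = 10.
Median ≈ 10 + ((47.5 − 25) / 31) × 10 = 17.2581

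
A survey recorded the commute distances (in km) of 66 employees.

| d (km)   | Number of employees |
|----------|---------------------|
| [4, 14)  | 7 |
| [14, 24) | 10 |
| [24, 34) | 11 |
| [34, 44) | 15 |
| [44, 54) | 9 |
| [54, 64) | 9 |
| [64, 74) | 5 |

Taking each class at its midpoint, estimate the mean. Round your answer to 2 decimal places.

Midpoints: 9, 19, 29, 39, 49, 59, 69
Σfm = 7×9 + 10×19 + 11×29 + 15×39 + 9×49 + 9×59 + 5×69 = 2474
n = Σf = 66
Mean = 2474 / 66 = 37.4848

37.48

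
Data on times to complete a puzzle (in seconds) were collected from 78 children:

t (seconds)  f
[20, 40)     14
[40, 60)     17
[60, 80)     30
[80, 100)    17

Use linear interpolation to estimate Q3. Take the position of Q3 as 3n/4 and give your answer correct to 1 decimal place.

Cumulative frequencies: 14, 31, 61, 78
n = 78; position = 3n/4 = 58.5.
This falls in the class [60, 80): L = 60, F = 31, f = 30, h = 20.
Upper quartile ≈ 60 + ((58.5 − 31) / 30) × 20 = 78.3333

78.3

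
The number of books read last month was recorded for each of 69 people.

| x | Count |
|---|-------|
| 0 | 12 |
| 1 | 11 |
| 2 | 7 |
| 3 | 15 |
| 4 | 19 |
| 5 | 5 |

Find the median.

Cumulative frequencies: 12, 23, 30, 45, 64, 69
n = 69, so the median is the value in position (n+1)/2 = 35.
Position 35 falls at value 3.

3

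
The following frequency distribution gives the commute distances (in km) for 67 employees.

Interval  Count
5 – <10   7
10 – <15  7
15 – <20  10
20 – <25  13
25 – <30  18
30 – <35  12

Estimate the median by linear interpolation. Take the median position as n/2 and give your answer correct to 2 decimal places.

23.65

Cumulative frequencies: 7, 14, 24, 37, 55, 67
n = 67; position = n/2 = 33.5.
This falls in the class 20 – <25: L = 20, F = 24, f = 13, h = 5.
Median ≈ 20 + ((33.5 − 24) / 13) × 5 = 23.6538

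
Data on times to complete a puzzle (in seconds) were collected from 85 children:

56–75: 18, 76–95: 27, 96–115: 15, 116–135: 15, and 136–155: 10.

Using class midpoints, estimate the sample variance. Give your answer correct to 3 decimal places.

Midpoints: 65.5, 85.5, 105.5, 125.5, 145.5
n = 85, Σfm = 8407.5, mean = 98.9118
Σfm² = 889511.25
Σf(m − x̄)² = Σfm² − (Σfm)²/n = 889511.25 − 8407.5²/85 = 57910.5882
Sample variance = 57910.5882 / 84 = 689.4118

689.412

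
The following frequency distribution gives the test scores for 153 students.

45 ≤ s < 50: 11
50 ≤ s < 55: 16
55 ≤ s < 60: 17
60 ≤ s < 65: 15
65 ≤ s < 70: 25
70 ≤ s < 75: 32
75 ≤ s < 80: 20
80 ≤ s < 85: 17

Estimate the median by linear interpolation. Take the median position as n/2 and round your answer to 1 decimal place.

68.5

Cumulative frequencies: 11, 27, 44, 59, 84, 116, 136, 153
n = 153; position = n/2 = 76.5.
This falls in the class 65 ≤ s < 70: L = 65, F = 59, f = 25, h = 5.
Median ≈ 65 + ((76.5 − 59) / 25) × 5 = 68.5000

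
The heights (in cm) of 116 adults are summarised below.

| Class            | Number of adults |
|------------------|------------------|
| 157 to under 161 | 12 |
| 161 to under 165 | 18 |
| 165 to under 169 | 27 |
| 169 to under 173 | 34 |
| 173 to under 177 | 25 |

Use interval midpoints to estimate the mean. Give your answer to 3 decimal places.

Midpoints: 159, 163, 167, 171, 175
Σfm = 12×159 + 18×163 + 27×167 + 34×171 + 25×175 = 19540
n = Σf = 116
Mean = 19540 / 116 = 168.4483

168.448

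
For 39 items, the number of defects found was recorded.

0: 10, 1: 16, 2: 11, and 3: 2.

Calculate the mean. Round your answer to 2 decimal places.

Values: 0, 1, 2, 3
Σfx = 10×0 + 16×1 + 11×2 + 2×3 = 44
n = Σf = 39
Mean = 44 / 39 = 1.1282

1.13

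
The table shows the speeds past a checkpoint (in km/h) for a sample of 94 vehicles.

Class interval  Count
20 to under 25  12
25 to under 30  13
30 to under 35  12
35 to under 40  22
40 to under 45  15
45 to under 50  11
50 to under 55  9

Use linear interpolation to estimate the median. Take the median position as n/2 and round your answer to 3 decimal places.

Cumulative frequencies: 12, 25, 37, 59, 74, 85, 94
n = 94; position = n/2 = 47.
This falls in the class 35 to under 40: L = 35, F = 37, f = 22, h = 5.
Median ≈ 35 + ((47 − 37) / 22) × 5 = 37.2727

37.273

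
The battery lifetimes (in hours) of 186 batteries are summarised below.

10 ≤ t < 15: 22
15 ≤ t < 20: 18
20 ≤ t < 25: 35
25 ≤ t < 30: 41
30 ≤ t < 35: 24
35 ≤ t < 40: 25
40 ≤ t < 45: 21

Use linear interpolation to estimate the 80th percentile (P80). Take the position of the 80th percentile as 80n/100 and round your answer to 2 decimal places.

Cumulative frequencies: 22, 40, 75, 116, 140, 165, 186
n = 186; position = 80n/100 = 148.8.
This falls in the class 35 ≤ t < 40: L = 35, F = 140, f = 25, h = 5.
80th percentile ≈ 35 + ((148.8 − 140) / 25) × 5 = 36.7600

36.76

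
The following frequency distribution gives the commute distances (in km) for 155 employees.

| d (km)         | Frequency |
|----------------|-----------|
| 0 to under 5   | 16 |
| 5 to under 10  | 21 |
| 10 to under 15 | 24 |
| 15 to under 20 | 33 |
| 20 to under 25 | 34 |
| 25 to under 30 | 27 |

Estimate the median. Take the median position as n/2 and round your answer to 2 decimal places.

17.50

Cumulative frequencies: 16, 37, 61, 94, 128, 155
n = 155; position = n/2 = 77.5.
This falls in the class 15 to under 20: L = 15, F = 61, f = 33, h = 5.
Median ≈ 15 + ((77.5 − 61) / 33) × 5 = 17.5000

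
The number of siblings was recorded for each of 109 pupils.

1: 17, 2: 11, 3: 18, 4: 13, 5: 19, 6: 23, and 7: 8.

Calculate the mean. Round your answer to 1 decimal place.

4.0

Values: 1, 2, 3, 4, 5, 6, 7
Σfx = 17×1 + 11×2 + 18×3 + 13×4 + 19×5 + 23×6 + 8×7 = 434
n = Σf = 109
Mean = 434 / 109 = 3.9817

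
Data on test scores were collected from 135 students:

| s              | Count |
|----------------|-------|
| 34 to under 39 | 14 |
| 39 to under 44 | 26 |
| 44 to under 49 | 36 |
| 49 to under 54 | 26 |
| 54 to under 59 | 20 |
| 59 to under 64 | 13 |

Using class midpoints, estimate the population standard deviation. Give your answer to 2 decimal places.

7.27

Midpoints: 36.5, 41.5, 46.5, 51.5, 56.5, 61.5
n = 135, Σfm = 6532.5, mean = 48.3889
Σfm² = 323243.75
Σf(m − x̄)² = Σfm² − (Σfm)²/n = 323243.75 − 6532.5²/135 = 7143.3333
Population variance = 7143.3333 / 135 = 52.9136
Standard deviation = √52.9136 = 7.2742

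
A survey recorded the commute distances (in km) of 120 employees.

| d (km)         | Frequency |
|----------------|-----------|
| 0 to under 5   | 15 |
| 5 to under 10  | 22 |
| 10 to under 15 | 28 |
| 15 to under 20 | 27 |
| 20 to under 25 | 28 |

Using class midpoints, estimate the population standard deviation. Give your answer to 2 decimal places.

6.66

Midpoints: 2.5, 7.5, 12.5, 17.5, 22.5
n = 120, Σfm = 1655, mean = 13.7917
Σfm² = 28150
Σf(m − x̄)² = Σfm² − (Σfm)²/n = 28150 − 1655²/120 = 5324.7917
Population variance = 5324.7917 / 120 = 44.3733
Standard deviation = √44.3733 = 6.6613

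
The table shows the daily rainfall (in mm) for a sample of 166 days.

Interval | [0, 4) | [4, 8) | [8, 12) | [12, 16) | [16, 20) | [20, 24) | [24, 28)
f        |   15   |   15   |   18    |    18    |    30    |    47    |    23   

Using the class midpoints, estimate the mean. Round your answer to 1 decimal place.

16.4

Midpoints: 2, 6, 10, 14, 18, 22, 26
Σfm = 15×2 + 15×6 + 18×10 + 18×14 + 30×18 + 47×22 + 23×26 = 2724
n = Σf = 166
Mean = 2724 / 166 = 16.4096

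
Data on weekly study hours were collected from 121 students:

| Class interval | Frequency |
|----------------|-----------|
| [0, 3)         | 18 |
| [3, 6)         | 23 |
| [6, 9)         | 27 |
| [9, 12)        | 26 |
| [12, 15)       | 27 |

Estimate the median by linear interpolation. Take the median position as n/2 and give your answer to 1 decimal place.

Cumulative frequencies: 18, 41, 68, 94, 121
n = 121; position = n/2 = 60.5.
This falls in the class [6, 9): L = 6, F = 41, f = 27, h = 3.
Median ≈ 6 + ((60.5 − 41) / 27) × 3 = 8.1667

8.2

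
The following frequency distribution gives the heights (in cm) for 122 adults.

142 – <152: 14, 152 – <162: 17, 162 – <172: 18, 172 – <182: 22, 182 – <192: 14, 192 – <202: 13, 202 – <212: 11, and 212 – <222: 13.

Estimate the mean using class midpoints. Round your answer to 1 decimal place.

Midpoints: 147, 157, 167, 177, 187, 197, 207, 217
Σfm = 14×147 + 17×157 + 18×167 + 22×177 + 14×187 + 13×197 + 11×207 + 13×217 = 21904
n = Σf = 122
Mean = 21904 / 122 = 179.5410

179.5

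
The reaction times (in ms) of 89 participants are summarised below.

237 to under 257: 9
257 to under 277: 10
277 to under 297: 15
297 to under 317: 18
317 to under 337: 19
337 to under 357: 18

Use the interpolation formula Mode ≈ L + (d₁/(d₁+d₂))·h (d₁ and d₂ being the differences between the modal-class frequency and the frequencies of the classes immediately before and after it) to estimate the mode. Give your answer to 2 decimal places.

327.00

Modal class: 317 to under 337 (highest frequency 19).
d₁ = 19 − 18 = 1, d₂ = 19 − 18 = 1
Mode ≈ 317 + (1/(1+1)) × 20 = 317 + 10.0000 = 327.0000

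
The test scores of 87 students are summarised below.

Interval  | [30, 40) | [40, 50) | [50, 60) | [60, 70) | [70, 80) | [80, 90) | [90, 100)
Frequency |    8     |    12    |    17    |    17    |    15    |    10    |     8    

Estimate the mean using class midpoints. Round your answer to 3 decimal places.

Midpoints: 35, 45, 55, 65, 75, 85, 95
Σfm = 8×35 + 12×45 + 17×55 + 17×65 + 15×75 + 10×85 + 8×95 = 5595
n = Σf = 87
Mean = 5595 / 87 = 64.3103

64.310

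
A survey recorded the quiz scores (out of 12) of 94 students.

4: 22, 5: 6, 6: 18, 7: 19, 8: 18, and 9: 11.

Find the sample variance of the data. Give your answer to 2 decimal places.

Values: 4, 5, 6, 7, 8, 9
n = 94, Σfx = 602, mean = 6.4043
Σfx² = 4124
Σf(x − x̄)² = Σfx² − (Σfx)²/n = 4124 − 602²/94 = 268.6383
Sample variance = 268.6383 / 93 = 2.8886

2.89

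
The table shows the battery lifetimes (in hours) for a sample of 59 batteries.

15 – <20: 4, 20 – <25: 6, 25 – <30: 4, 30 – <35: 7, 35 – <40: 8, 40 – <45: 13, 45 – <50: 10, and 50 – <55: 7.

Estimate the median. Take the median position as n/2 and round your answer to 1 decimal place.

40.2

Cumulative frequencies: 4, 10, 14, 21, 29, 42, 52, 59
n = 59; position = n/2 = 29.5.
This falls in the class 40 – <45: L = 40, F = 29, f = 13, h = 5.
Median ≈ 40 + ((29.5 − 29) / 13) × 5 = 40.1923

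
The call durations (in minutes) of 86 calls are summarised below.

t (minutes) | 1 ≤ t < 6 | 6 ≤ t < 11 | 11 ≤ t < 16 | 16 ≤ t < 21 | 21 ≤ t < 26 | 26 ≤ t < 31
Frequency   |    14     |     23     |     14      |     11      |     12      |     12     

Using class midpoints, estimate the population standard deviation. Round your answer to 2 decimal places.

8.38

Midpoints: 3.5, 8.5, 13.5, 18.5, 23.5, 28.5
n = 86, Σfm = 1261, mean = 14.6628
Σfm² = 24523.5
Σf(m − x̄)² = Σfm² − (Σfm)²/n = 24523.5 − 1261²/86 = 6033.7209
Population variance = 6033.7209 / 86 = 70.1595
Standard deviation = √70.1595 = 8.3761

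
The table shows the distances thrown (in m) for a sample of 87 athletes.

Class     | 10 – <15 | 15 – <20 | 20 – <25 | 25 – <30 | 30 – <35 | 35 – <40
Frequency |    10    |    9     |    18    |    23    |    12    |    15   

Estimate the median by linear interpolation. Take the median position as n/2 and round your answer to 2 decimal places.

26.41

Cumulative frequencies: 10, 19, 37, 60, 72, 87
n = 87; position = n/2 = 43.5.
This falls in the class 25 – <30: L = 25, F = 37, f = 23, h = 5.
Median ≈ 25 + ((43.5 − 37) / 23) × 5 = 26.4130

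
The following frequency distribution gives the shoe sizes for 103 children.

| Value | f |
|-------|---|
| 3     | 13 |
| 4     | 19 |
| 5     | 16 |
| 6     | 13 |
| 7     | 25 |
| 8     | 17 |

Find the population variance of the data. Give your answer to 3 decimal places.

2.823

Values: 3, 4, 5, 6, 7, 8
n = 103, Σfx = 584, mean = 5.6699
Σfx² = 3602
Σf(x − x̄)² = Σfx² − (Σfx)²/n = 3602 − 584²/103 = 290.7767
Population variance = 290.7767 / 103 = 2.8231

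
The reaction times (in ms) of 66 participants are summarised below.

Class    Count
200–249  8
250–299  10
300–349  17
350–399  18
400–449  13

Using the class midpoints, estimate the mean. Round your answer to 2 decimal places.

Midpoints: 224.5, 274.5, 324.5, 374.5, 424.5
Σfm = 8×224.5 + 10×274.5 + 17×324.5 + 18×374.5 + 13×424.5 = 22317
n = Σf = 66
Mean = 22317 / 66 = 338.1364

338.14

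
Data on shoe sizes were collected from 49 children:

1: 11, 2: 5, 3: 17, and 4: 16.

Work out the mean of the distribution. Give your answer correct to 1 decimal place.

2.8

Values: 1, 2, 3, 4
Σfx = 11×1 + 5×2 + 17×3 + 16×4 = 136
n = Σf = 49
Mean = 136 / 49 = 2.7755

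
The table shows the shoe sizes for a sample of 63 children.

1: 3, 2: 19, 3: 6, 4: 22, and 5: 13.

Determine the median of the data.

4

Cumulative frequencies: 3, 22, 28, 50, 63
n = 63, so the median is the value in position (n+1)/2 = 32.
Position 32 falls at value 4.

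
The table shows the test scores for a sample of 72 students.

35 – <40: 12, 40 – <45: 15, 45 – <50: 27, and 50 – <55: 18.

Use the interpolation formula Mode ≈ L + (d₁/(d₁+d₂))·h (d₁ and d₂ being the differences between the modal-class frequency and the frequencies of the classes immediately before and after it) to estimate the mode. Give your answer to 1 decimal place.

Modal class: 45 – <50 (highest frequency 27).
d₁ = 27 − 15 = 12, d₂ = 27 − 18 = 9
Mode ≈ 45 + (12/(12+9)) × 5 = 45 + 2.8571 = 47.8571

47.9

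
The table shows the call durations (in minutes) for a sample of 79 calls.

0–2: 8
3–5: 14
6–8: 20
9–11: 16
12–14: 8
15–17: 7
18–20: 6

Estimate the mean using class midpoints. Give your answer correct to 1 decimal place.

8.8

Midpoints: 1, 4, 7, 10, 13, 16, 19
Σfm = 8×1 + 14×4 + 20×7 + 16×10 + 8×13 + 7×16 + 6×19 = 694
n = Σf = 79
Mean = 694 / 79 = 8.7848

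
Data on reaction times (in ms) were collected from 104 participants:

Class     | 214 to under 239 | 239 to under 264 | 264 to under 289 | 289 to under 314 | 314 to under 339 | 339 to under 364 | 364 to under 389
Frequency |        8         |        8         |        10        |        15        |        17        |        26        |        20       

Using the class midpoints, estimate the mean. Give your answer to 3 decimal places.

Midpoints: 226.5, 251.5, 276.5, 301.5, 326.5, 351.5, 376.5
Σfm = 8×226.5 + 8×251.5 + 10×276.5 + 15×301.5 + 17×326.5 + 26×351.5 + 20×376.5 = 33331
n = Σf = 104
Mean = 33331 / 104 = 320.4904

320.490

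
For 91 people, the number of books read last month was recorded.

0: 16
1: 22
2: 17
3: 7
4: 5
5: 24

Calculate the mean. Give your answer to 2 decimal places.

2.38

Values: 0, 1, 2, 3, 4, 5
Σfx = 16×0 + 22×1 + 17×2 + 7×3 + 5×4 + 24×5 = 217
n = Σf = 91
Mean = 217 / 91 = 2.3846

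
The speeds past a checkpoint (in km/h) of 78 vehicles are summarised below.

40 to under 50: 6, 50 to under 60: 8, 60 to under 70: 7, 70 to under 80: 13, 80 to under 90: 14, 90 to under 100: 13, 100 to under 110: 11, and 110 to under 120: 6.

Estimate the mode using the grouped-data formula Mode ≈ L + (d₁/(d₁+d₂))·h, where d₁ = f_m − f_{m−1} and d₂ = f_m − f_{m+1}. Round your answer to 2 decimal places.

85.00

Modal class: 80 to under 90 (highest frequency 14).
d₁ = 14 − 13 = 1, d₂ = 14 − 13 = 1
Mode ≈ 80 + (1/(1+1)) × 10 = 80 + 5.0000 = 85.0000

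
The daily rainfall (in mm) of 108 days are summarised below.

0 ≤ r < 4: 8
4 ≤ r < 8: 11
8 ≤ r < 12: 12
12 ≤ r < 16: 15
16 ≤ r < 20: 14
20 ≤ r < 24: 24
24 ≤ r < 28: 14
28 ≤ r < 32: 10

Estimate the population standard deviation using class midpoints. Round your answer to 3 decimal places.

8.215

Midpoints: 2, 6, 10, 14, 18, 22, 26, 30
n = 108, Σfm = 1856, mean = 17.1852
Σfm² = 39184
Σf(m − x̄)² = Σfm² − (Σfm)²/n = 39184 − 1856²/108 = 7288.2963
Population variance = 7288.2963 / 108 = 67.4842
Standard deviation = √67.4842 = 8.2149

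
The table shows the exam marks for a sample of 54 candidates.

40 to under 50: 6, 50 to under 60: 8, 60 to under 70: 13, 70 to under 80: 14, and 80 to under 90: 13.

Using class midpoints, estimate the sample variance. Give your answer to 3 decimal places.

170.929

Midpoints: 45, 55, 65, 75, 85
n = 54, Σfm = 3710, mean = 68.7037
Σfm² = 263950
Σf(m − x̄)² = Σfm² − (Σfm)²/n = 263950 − 3710²/54 = 9059.2593
Sample variance = 9059.2593 / 53 = 170.9294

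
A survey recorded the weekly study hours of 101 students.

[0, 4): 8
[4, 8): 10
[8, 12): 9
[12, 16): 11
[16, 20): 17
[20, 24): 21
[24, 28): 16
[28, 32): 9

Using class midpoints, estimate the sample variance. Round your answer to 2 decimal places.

Midpoints: 2, 6, 10, 14, 18, 22, 26, 30
n = 101, Σfm = 1774, mean = 17.5644
Σfm² = 38036
Σf(m − x̄)² = Σfm² − (Σfm)²/n = 38036 − 1774²/101 = 6876.8317
Sample variance = 6876.8317 / 100 = 68.7683

68.77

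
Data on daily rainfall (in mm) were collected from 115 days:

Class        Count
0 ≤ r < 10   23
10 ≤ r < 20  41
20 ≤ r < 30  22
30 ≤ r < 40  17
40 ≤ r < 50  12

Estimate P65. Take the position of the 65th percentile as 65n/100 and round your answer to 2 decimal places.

Cumulative frequencies: 23, 64, 86, 103, 115
n = 115; position = 65n/100 = 74.75.
This falls in the class 20 ≤ r < 30: L = 20, F = 64, f = 22, h = 10.
65th percentile ≈ 20 + ((74.75 − 64) / 22) × 10 = 24.8864

24.89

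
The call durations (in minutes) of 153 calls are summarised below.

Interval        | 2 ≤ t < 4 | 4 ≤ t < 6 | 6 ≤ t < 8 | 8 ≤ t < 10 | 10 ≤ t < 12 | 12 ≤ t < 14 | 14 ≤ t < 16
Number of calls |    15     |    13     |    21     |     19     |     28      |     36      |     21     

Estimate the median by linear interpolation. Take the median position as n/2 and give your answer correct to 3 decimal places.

Cumulative frequencies: 15, 28, 49, 68, 96, 132, 153
n = 153; position = n/2 = 76.5.
This falls in the class 10 ≤ t < 12: L = 10, F = 68, f = 28, h = 2.
Median ≈ 10 + ((76.5 − 68) / 28) × 2 = 10.6071

10.607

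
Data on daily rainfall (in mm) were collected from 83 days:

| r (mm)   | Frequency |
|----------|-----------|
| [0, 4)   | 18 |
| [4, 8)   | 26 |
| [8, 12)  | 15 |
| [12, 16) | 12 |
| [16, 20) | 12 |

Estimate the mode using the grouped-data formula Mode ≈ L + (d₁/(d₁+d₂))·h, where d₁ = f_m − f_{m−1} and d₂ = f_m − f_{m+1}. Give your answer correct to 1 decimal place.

5.7

Modal class: [4, 8) (highest frequency 26).
d₁ = 26 − 18 = 8, d₂ = 26 − 15 = 11
Mode ≈ 4 + (8/(8+11)) × 4 = 4 + 1.6842 = 5.6842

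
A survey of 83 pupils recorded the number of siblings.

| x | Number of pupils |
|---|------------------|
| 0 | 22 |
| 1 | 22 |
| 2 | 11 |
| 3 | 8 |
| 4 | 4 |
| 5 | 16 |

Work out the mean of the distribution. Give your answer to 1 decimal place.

Values: 0, 1, 2, 3, 4, 5
Σfx = 22×0 + 22×1 + 11×2 + 8×3 + 4×4 + 16×5 = 164
n = Σf = 83
Mean = 164 / 83 = 1.9759

2.0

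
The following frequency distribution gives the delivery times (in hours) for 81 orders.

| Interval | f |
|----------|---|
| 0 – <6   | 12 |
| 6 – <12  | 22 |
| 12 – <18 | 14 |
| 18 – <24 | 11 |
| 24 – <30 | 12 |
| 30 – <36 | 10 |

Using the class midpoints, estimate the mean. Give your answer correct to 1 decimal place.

16.4

Midpoints: 3, 9, 15, 21, 27, 33
Σfm = 12×3 + 22×9 + 14×15 + 11×21 + 12×27 + 10×33 = 1329
n = Σf = 81
Mean = 1329 / 81 = 16.4074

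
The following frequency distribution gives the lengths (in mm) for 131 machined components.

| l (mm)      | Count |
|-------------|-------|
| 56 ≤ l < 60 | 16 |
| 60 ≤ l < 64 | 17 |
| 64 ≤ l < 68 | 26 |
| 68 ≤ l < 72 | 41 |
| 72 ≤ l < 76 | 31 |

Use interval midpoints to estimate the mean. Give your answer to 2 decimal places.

67.65

Midpoints: 58, 62, 66, 70, 74
Σfm = 16×58 + 17×62 + 26×66 + 41×70 + 31×74 = 8862
n = Σf = 131
Mean = 8862 / 131 = 67.6489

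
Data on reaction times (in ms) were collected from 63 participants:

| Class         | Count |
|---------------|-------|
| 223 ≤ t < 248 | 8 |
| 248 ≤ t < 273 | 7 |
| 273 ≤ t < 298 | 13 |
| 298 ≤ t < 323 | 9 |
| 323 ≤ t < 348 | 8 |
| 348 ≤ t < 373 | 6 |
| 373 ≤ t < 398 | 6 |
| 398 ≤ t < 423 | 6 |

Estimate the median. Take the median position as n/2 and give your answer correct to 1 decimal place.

307.7

Cumulative frequencies: 8, 15, 28, 37, 45, 51, 57, 63
n = 63; position = n/2 = 31.5.
This falls in the class 298 ≤ t < 323: L = 298, F = 28, f = 9, h = 25.
Median ≈ 298 + ((31.5 − 28) / 9) × 25 = 307.7222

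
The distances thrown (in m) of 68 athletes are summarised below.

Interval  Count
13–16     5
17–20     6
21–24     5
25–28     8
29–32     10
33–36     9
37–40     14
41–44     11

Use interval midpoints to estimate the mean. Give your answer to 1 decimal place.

31.3

Midpoints: 14.5, 18.5, 22.5, 26.5, 30.5, 34.5, 38.5, 42.5
Σfm = 5×14.5 + 6×18.5 + 5×22.5 + 8×26.5 + 10×30.5 + 9×34.5 + 14×38.5 + 11×42.5 = 2130
n = Σf = 68
Mean = 2130 / 68 = 31.3235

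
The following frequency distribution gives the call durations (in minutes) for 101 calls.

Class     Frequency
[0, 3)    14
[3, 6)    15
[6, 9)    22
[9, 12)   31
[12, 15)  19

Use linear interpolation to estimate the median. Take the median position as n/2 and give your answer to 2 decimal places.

8.93

Cumulative frequencies: 14, 29, 51, 82, 101
n = 101; position = n/2 = 50.5.
This falls in the class [6, 9): L = 6, F = 29, f = 22, h = 3.
Median ≈ 6 + ((50.5 − 29) / 22) × 3 = 8.9318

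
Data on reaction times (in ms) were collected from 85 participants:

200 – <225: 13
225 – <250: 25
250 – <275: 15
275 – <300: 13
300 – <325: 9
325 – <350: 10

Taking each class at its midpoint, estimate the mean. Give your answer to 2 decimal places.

Midpoints: 212.5, 237.5, 262.5, 287.5, 312.5, 337.5
Σfm = 13×212.5 + 25×237.5 + 15×262.5 + 13×287.5 + 9×312.5 + 10×337.5 = 22562.5
n = Σf = 85
Mean = 22562.5 / 85 = 265.4412

265.44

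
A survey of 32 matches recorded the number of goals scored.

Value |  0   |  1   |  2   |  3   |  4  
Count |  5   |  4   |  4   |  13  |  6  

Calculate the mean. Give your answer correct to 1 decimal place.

Values: 0, 1, 2, 3, 4
Σfx = 5×0 + 4×1 + 4×2 + 13×3 + 6×4 = 75
n = Σf = 32
Mean = 75 / 32 = 2.3438

2.3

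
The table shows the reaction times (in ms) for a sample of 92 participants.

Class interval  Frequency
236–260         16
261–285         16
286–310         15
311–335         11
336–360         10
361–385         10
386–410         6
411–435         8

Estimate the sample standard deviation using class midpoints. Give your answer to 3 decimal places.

Midpoints: 248, 273, 298, 323, 348, 373, 398, 423
n = 92, Σfm = 29341, mean = 318.9239
Σfm² = 9640393
Σf(m − x̄)² = Σfm² − (Σfm)²/n = 9640393 − 29341²/92 = 282846.4674
Sample variance = 282846.4674 / 91 = 3108.2029
Standard deviation = √3108.2029 = 55.7513

55.751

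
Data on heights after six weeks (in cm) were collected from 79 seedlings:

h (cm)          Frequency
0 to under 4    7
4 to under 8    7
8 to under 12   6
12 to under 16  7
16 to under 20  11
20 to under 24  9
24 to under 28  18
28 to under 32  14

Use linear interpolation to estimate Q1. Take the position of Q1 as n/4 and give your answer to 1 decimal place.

Cumulative frequencies: 7, 14, 20, 27, 38, 47, 65, 79
n = 79; position = n/4 = 19.75.
This falls in the class 8 to under 12: L = 8, F = 14, f = 6, h = 4.
Lower quartile ≈ 8 + ((19.75 − 14) / 6) × 4 = 11.8333

11.8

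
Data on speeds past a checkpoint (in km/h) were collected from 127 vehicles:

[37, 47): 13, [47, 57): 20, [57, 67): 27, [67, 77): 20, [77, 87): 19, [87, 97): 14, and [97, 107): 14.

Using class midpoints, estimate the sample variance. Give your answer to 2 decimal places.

335.50

Midpoints: 42, 52, 62, 72, 82, 92, 102
n = 127, Σfm = 8974, mean = 70.6614
Σfm² = 676388
Σf(m − x̄)² = Σfm² − (Σfm)²/n = 676388 − 8974²/127 = 42272.4409
Sample variance = 42272.4409 / 126 = 335.4956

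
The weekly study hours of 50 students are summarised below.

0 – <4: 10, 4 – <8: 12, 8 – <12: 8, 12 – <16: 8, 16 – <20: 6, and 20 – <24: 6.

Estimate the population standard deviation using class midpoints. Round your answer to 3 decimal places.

Midpoints: 2, 6, 10, 14, 18, 22
n = 50, Σfm = 524, mean = 10.4800
Σfm² = 7688
Σf(m − x̄)² = Σfm² − (Σfm)²/n = 7688 − 524²/50 = 2196.4800
Population variance = 2196.4800 / 50 = 43.9296
Standard deviation = √43.9296 = 6.6279

6.628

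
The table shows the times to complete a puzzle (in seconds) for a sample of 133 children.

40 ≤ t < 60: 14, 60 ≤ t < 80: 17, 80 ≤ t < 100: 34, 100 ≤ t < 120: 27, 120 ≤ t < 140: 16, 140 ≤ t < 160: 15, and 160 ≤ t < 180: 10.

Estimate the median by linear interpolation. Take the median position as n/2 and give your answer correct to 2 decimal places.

101.11

Cumulative frequencies: 14, 31, 65, 92, 108, 123, 133
n = 133; position = n/2 = 66.5.
This falls in the class 100 ≤ t < 120: L = 100, F = 65, f = 27, h = 20.
Median ≈ 100 + ((66.5 − 65) / 27) × 20 = 101.1111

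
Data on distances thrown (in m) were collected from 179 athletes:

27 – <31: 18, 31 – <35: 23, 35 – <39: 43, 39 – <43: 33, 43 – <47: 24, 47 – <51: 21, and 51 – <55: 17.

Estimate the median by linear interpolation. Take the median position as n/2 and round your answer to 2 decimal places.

39.67

Cumulative frequencies: 18, 41, 84, 117, 141, 162, 179
n = 179; position = n/2 = 89.5.
This falls in the class 39 – <43: L = 39, F = 84, f = 33, h = 4.
Median ≈ 39 + ((89.5 − 84) / 33) × 4 = 39.6667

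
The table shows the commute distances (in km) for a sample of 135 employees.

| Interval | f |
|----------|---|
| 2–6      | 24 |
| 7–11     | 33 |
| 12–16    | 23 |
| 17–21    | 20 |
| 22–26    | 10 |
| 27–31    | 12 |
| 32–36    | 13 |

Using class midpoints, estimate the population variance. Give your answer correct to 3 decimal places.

90.488

Midpoints: 4, 9, 14, 19, 24, 29, 34
n = 135, Σfm = 2125, mean = 15.7407
Σfm² = 45665
Σf(m − x̄)² = Σfm² − (Σfm)²/n = 45665 − 2125²/135 = 12215.9259
Population variance = 12215.9259 / 135 = 90.4883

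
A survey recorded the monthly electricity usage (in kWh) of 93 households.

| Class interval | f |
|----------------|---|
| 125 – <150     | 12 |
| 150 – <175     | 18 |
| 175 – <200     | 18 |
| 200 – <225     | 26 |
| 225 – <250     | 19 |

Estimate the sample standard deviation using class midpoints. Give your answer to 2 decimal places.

Midpoints: 137.5, 162.5, 187.5, 212.5, 237.5
n = 93, Σfm = 17987.5, mean = 193.4140
Σfm² = 3580781.25
Σf(m − x̄)² = Σfm² − (Σfm)²/n = 3580781.25 − 17987.5²/93 = 101747.3118
Sample variance = 101747.3118 / 92 = 1105.9490
Standard deviation = √1105.9490 = 33.2558

33.26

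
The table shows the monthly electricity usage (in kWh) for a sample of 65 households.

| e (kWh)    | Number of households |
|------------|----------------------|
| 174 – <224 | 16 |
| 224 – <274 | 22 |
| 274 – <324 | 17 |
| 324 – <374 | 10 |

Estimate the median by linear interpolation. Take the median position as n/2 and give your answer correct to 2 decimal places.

261.50

Cumulative frequencies: 16, 38, 55, 65
n = 65; position = n/2 = 32.5.
This falls in the class 224 – <274: L = 224, F = 16, f = 22, h = 50.
Median ≈ 224 + ((32.5 − 16) / 22) × 50 = 261.5000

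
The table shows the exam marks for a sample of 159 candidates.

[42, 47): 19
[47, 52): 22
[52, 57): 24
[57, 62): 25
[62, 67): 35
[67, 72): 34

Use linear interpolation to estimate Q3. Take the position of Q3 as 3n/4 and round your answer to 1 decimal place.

66.2

Cumulative frequencies: 19, 41, 65, 90, 125, 159
n = 159; position = 3n/4 = 119.25.
This falls in the class [62, 67): L = 62, F = 90, f = 35, h = 5.
Upper quartile ≈ 62 + ((119.25 − 90) / 35) × 5 = 66.1786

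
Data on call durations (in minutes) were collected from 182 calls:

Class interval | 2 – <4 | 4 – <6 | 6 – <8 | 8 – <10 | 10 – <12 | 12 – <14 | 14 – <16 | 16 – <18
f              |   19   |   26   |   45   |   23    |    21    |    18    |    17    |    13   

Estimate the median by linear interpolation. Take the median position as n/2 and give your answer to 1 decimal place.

Cumulative frequencies: 19, 45, 90, 113, 134, 152, 169, 182
n = 182; position = n/2 = 91.
This falls in the class 8 – <10: L = 8, F = 90, f = 23, h = 2.
Median ≈ 8 + ((91 − 90) / 23) × 2 = 8.0870

8.1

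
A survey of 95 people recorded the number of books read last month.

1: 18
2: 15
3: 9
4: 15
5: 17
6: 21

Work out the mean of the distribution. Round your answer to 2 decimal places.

3.64

Values: 1, 2, 3, 4, 5, 6
Σfx = 18×1 + 15×2 + 9×3 + 15×4 + 17×5 + 21×6 = 346
n = Σf = 95
Mean = 346 / 95 = 3.6421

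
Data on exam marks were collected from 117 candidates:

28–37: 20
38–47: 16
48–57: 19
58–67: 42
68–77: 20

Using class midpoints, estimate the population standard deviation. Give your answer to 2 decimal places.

13.47

Midpoints: 32.5, 42.5, 52.5, 62.5, 72.5
n = 117, Σfm = 6402.5, mean = 54.7222
Σfm² = 371581.25
Σf(m − x̄)² = Σfm² − (Σfm)²/n = 371581.25 − 6402.5²/117 = 21222.2222
Population variance = 21222.2222 / 117 = 181.3865
Standard deviation = √181.3865 = 13.4680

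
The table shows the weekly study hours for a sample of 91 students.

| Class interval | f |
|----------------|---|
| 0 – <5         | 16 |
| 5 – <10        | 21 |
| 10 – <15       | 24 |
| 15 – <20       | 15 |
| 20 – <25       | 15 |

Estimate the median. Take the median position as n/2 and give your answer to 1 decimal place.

11.8

Cumulative frequencies: 16, 37, 61, 76, 91
n = 91; position = n/2 = 45.5.
This falls in the class 10 – <15: L = 10, F = 37, f = 24, h = 5.
Median ≈ 10 + ((45.5 − 37) / 24) × 5 = 11.7708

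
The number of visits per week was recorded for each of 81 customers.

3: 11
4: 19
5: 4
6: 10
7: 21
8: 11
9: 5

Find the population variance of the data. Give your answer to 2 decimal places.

Values: 3, 4, 5, 6, 7, 8, 9
n = 81, Σfx = 469, mean = 5.7901
Σfx² = 3001
Σf(x − x̄)² = Σfx² − (Σfx)²/n = 3001 − 469²/81 = 285.4321
Population variance = 285.4321 / 81 = 3.5239

3.52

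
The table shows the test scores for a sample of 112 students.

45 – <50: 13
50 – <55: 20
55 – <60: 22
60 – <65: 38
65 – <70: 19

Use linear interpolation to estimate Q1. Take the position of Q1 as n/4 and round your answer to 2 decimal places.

Cumulative frequencies: 13, 33, 55, 93, 112
n = 112; position = n/4 = 28.
This falls in the class 50 – <55: L = 50, F = 13, f = 20, h = 5.
Lower quartile ≈ 50 + ((28 − 13) / 20) × 5 = 53.7500

53.75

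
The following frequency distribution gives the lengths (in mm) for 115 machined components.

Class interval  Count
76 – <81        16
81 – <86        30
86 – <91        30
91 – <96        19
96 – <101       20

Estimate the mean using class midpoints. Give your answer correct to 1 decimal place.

88.4

Midpoints: 78.5, 83.5, 88.5, 93.5, 98.5
Σfm = 16×78.5 + 30×83.5 + 30×88.5 + 19×93.5 + 20×98.5 = 10162.5
n = Σf = 115
Mean = 10162.5 / 115 = 88.3696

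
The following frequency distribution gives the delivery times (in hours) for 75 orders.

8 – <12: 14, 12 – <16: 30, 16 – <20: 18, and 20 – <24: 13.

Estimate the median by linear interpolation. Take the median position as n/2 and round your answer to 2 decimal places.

15.13

Cumulative frequencies: 14, 44, 62, 75
n = 75; position = n/2 = 37.5.
This falls in the class 12 – <16: L = 12, F = 14, f = 30, h = 4.
Median ≈ 12 + ((37.5 − 14) / 30) × 4 = 15.1333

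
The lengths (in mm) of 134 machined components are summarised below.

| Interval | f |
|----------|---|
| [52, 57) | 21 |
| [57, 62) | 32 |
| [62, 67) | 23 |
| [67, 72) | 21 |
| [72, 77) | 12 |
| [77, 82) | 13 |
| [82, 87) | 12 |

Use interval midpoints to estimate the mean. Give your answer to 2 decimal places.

66.66

Midpoints: 54.5, 59.5, 64.5, 69.5, 74.5, 79.5, 84.5
Σfm = 21×54.5 + 32×59.5 + 23×64.5 + 21×69.5 + 12×74.5 + 13×79.5 + 12×84.5 = 8933
n = Σf = 134
Mean = 8933 / 134 = 66.6642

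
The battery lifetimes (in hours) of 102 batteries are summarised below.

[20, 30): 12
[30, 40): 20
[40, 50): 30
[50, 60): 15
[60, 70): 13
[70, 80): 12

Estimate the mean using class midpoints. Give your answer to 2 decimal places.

Midpoints: 25, 35, 45, 55, 65, 75
Σfm = 12×25 + 20×35 + 30×45 + 15×55 + 13×65 + 12×75 = 4920
n = Σf = 102
Mean = 4920 / 102 = 48.2353

48.24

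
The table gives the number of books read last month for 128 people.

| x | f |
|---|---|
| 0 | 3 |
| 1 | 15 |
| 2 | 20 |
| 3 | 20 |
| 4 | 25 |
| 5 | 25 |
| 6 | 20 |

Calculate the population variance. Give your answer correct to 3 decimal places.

Values: 0, 1, 2, 3, 4, 5, 6
n = 128, Σfx = 460, mean = 3.5938
Σfx² = 2020
Σf(x − x̄)² = Σfx² − (Σfx)²/n = 2020 − 460²/128 = 366.8750
Population variance = 366.8750 / 128 = 2.8662

2.866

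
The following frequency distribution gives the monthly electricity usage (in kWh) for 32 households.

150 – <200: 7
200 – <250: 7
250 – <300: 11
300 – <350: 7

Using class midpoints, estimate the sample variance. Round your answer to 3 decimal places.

Midpoints: 175, 225, 275, 325
n = 32, Σfm = 8100, mean = 253.1250
Σfm² = 2140000
Σf(m − x̄)² = Σfm² − (Σfm)²/n = 2140000 − 8100²/32 = 89687.5000
Sample variance = 89687.5000 / 31 = 2893.1452

2893.145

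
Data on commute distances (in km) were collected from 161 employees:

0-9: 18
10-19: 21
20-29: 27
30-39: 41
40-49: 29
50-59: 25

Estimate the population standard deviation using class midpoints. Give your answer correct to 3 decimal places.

15.563

Midpoints: 4.5, 14.5, 24.5, 34.5, 44.5, 54.5
n = 161, Σfm = 5114.5, mean = 31.7671
Σfm² = 201470.25
Σf(m − x̄)² = Σfm² − (Σfm)²/n = 201470.25 − 5114.5²/161 = 38997.5155
Population variance = 38997.5155 / 161 = 242.2206
Standard deviation = √242.2206 = 15.5634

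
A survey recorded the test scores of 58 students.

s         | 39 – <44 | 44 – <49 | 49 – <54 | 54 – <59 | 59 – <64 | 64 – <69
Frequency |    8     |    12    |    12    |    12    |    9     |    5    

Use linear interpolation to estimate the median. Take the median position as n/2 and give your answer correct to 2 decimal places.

Cumulative frequencies: 8, 20, 32, 44, 53, 58
n = 58; position = n/2 = 29.
This falls in the class 49 – <54: L = 49, F = 20, f = 12, h = 5.
Median ≈ 49 + ((29 − 20) / 12) × 5 = 52.7500

52.75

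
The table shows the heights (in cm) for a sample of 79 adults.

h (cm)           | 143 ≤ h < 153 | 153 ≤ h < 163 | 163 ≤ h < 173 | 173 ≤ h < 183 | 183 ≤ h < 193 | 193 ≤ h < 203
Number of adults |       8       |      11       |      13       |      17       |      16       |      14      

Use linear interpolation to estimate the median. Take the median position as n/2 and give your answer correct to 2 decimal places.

177.41

Cumulative frequencies: 8, 19, 32, 49, 65, 79
n = 79; position = n/2 = 39.5.
This falls in the class 173 ≤ h < 183: L = 173, F = 32, f = 17, h = 10.
Median ≈ 173 + ((39.5 − 32) / 17) × 10 = 177.4118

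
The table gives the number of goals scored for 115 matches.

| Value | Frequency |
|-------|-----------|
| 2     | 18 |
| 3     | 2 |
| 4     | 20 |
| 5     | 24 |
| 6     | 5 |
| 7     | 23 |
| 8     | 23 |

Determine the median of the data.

5

Cumulative frequencies: 18, 20, 40, 64, 69, 92, 115
n = 115, so the median is the value in position (n+1)/2 = 58.
Position 58 falls at value 5.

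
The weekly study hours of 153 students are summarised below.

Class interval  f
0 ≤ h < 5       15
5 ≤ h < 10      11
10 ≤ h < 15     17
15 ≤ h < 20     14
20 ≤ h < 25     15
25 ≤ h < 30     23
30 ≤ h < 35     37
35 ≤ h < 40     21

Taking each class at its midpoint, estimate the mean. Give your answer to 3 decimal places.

Midpoints: 2.5, 7.5, 12.5, 17.5, 22.5, 27.5, 32.5, 37.5
Σfm = 15×2.5 + 11×7.5 + 17×12.5 + 14×17.5 + 15×22.5 + 23×27.5 + 37×32.5 + 21×37.5 = 3537.5
n = Σf = 153
Mean = 3537.5 / 153 = 23.1209

23.121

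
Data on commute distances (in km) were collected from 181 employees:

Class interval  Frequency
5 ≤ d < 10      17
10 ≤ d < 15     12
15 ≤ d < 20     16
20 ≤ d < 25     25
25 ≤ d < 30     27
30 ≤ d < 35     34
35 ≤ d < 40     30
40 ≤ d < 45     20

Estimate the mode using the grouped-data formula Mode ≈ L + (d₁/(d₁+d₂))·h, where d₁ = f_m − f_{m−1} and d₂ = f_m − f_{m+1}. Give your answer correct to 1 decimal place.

33.2

Modal class: 30 ≤ d < 35 (highest frequency 34).
d₁ = 34 − 27 = 7, d₂ = 34 − 30 = 4
Mode ≈ 30 + (7/(7+4)) × 5 = 30 + 3.1818 = 33.1818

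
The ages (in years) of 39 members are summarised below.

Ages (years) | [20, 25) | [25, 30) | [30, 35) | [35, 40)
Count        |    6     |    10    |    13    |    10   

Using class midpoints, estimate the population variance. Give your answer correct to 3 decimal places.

Midpoints: 22.5, 27.5, 32.5, 37.5
n = 39, Σfm = 1207.5, mean = 30.9615
Σfm² = 38393.75
Σf(m − x̄)² = Σfm² − (Σfm)²/n = 38393.75 − 1207.5²/39 = 1007.6923
Population variance = 1007.6923 / 39 = 25.8383

25.838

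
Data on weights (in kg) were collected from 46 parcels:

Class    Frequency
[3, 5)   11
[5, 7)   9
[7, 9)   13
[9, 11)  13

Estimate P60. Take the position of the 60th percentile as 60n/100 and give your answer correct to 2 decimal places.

8.17

Cumulative frequencies: 11, 20, 33, 46
n = 46; position = 60n/100 = 27.6.
This falls in the class [7, 9): L = 7, F = 20, f = 13, h = 2.
60th percentile ≈ 7 + ((27.6 − 20) / 13) × 2 = 8.1692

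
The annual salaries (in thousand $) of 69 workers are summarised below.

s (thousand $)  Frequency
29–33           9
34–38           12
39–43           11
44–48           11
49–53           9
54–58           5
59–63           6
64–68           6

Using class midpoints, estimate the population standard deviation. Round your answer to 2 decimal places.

Midpoints: 31, 36, 41, 46, 51, 56, 61, 66
n = 69, Σfm = 3169, mean = 45.9275
Σfm² = 153519
Σf(m − x̄)² = Σfm² − (Σfm)²/n = 153519 − 3169²/69 = 7974.6377
Population variance = 7974.6377 / 69 = 115.5745
Standard deviation = √115.5745 = 10.7506

10.75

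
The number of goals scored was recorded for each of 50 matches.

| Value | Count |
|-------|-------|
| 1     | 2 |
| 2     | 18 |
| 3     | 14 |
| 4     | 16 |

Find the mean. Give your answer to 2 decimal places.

Values: 1, 2, 3, 4
Σfx = 2×1 + 18×2 + 14×3 + 16×4 = 144
n = Σf = 50
Mean = 144 / 50 = 2.8800

2.88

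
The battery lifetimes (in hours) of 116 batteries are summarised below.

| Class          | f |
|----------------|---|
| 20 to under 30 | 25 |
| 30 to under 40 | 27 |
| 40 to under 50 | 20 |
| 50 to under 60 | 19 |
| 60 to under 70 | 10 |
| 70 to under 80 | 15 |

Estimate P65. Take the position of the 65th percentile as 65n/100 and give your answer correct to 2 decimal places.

51.79

Cumulative frequencies: 25, 52, 72, 91, 101, 116
n = 116; position = 65n/100 = 75.4.
This falls in the class 50 to under 60: L = 50, F = 72, f = 19, h = 10.
65th percentile ≈ 50 + ((75.4 − 72) / 19) × 10 = 51.7895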